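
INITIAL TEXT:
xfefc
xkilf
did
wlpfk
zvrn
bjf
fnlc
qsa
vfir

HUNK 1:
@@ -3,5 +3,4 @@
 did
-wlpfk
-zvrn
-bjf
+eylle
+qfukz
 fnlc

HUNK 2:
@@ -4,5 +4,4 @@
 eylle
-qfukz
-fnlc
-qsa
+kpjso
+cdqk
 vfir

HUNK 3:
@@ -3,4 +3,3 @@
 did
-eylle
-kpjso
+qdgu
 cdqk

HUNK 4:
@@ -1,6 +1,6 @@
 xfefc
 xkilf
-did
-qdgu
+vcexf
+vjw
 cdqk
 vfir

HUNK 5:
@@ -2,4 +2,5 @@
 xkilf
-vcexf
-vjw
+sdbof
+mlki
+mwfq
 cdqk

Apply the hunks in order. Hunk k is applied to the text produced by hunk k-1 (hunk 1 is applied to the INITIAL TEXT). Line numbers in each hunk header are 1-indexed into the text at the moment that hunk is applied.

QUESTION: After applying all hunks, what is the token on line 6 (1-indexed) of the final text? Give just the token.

Hunk 1: at line 3 remove [wlpfk,zvrn,bjf] add [eylle,qfukz] -> 8 lines: xfefc xkilf did eylle qfukz fnlc qsa vfir
Hunk 2: at line 4 remove [qfukz,fnlc,qsa] add [kpjso,cdqk] -> 7 lines: xfefc xkilf did eylle kpjso cdqk vfir
Hunk 3: at line 3 remove [eylle,kpjso] add [qdgu] -> 6 lines: xfefc xkilf did qdgu cdqk vfir
Hunk 4: at line 1 remove [did,qdgu] add [vcexf,vjw] -> 6 lines: xfefc xkilf vcexf vjw cdqk vfir
Hunk 5: at line 2 remove [vcexf,vjw] add [sdbof,mlki,mwfq] -> 7 lines: xfefc xkilf sdbof mlki mwfq cdqk vfir
Final line 6: cdqk

Answer: cdqk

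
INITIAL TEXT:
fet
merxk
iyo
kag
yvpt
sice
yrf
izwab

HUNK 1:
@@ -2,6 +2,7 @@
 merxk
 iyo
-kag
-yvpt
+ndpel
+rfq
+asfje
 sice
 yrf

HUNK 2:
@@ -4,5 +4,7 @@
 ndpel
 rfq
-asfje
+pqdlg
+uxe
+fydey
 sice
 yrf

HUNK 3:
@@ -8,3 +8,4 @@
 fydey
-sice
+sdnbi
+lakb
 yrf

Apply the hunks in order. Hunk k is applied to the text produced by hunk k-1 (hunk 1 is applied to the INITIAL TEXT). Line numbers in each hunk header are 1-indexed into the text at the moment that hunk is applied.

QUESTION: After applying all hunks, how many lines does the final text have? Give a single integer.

Hunk 1: at line 2 remove [kag,yvpt] add [ndpel,rfq,asfje] -> 9 lines: fet merxk iyo ndpel rfq asfje sice yrf izwab
Hunk 2: at line 4 remove [asfje] add [pqdlg,uxe,fydey] -> 11 lines: fet merxk iyo ndpel rfq pqdlg uxe fydey sice yrf izwab
Hunk 3: at line 8 remove [sice] add [sdnbi,lakb] -> 12 lines: fet merxk iyo ndpel rfq pqdlg uxe fydey sdnbi lakb yrf izwab
Final line count: 12

Answer: 12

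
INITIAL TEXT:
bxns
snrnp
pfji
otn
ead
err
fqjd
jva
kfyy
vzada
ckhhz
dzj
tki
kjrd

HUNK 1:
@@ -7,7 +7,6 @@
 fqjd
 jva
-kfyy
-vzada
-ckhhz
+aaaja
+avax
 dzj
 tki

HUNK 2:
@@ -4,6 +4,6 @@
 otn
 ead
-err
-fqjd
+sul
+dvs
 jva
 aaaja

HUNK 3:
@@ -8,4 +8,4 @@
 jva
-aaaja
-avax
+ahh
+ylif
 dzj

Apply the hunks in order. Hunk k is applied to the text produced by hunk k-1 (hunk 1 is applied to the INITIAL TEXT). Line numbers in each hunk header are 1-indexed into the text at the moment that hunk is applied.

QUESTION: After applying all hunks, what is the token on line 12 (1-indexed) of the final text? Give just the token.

Hunk 1: at line 7 remove [kfyy,vzada,ckhhz] add [aaaja,avax] -> 13 lines: bxns snrnp pfji otn ead err fqjd jva aaaja avax dzj tki kjrd
Hunk 2: at line 4 remove [err,fqjd] add [sul,dvs] -> 13 lines: bxns snrnp pfji otn ead sul dvs jva aaaja avax dzj tki kjrd
Hunk 3: at line 8 remove [aaaja,avax] add [ahh,ylif] -> 13 lines: bxns snrnp pfji otn ead sul dvs jva ahh ylif dzj tki kjrd
Final line 12: tki

Answer: tki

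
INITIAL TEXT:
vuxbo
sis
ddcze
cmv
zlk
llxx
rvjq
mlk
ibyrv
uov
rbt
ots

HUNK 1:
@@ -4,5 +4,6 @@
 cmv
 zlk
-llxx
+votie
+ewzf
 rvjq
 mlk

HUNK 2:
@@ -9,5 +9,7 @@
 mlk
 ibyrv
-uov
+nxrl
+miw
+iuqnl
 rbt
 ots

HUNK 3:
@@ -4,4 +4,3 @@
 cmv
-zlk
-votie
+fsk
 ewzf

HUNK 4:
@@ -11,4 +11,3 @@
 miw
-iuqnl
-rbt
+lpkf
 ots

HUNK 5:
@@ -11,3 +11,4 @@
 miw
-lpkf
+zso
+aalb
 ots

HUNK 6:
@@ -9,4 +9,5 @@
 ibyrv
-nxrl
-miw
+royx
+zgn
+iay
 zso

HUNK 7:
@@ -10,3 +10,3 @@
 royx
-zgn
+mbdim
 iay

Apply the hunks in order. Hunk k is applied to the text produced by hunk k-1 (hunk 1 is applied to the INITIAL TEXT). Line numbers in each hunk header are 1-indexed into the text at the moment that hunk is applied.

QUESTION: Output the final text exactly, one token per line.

Hunk 1: at line 4 remove [llxx] add [votie,ewzf] -> 13 lines: vuxbo sis ddcze cmv zlk votie ewzf rvjq mlk ibyrv uov rbt ots
Hunk 2: at line 9 remove [uov] add [nxrl,miw,iuqnl] -> 15 lines: vuxbo sis ddcze cmv zlk votie ewzf rvjq mlk ibyrv nxrl miw iuqnl rbt ots
Hunk 3: at line 4 remove [zlk,votie] add [fsk] -> 14 lines: vuxbo sis ddcze cmv fsk ewzf rvjq mlk ibyrv nxrl miw iuqnl rbt ots
Hunk 4: at line 11 remove [iuqnl,rbt] add [lpkf] -> 13 lines: vuxbo sis ddcze cmv fsk ewzf rvjq mlk ibyrv nxrl miw lpkf ots
Hunk 5: at line 11 remove [lpkf] add [zso,aalb] -> 14 lines: vuxbo sis ddcze cmv fsk ewzf rvjq mlk ibyrv nxrl miw zso aalb ots
Hunk 6: at line 9 remove [nxrl,miw] add [royx,zgn,iay] -> 15 lines: vuxbo sis ddcze cmv fsk ewzf rvjq mlk ibyrv royx zgn iay zso aalb ots
Hunk 7: at line 10 remove [zgn] add [mbdim] -> 15 lines: vuxbo sis ddcze cmv fsk ewzf rvjq mlk ibyrv royx mbdim iay zso aalb ots

Answer: vuxbo
sis
ddcze
cmv
fsk
ewzf
rvjq
mlk
ibyrv
royx
mbdim
iay
zso
aalb
ots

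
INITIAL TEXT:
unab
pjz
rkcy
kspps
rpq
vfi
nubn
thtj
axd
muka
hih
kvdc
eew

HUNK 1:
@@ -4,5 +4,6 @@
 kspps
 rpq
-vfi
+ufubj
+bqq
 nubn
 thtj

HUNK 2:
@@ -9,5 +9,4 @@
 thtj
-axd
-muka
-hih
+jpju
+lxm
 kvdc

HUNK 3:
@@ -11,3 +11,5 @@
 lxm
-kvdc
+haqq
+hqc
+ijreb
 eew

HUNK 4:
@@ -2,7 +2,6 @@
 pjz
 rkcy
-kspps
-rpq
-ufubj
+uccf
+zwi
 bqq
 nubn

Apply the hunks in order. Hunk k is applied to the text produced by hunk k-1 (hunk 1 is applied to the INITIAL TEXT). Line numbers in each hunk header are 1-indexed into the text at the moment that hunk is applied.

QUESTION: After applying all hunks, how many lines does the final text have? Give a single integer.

Answer: 14

Derivation:
Hunk 1: at line 4 remove [vfi] add [ufubj,bqq] -> 14 lines: unab pjz rkcy kspps rpq ufubj bqq nubn thtj axd muka hih kvdc eew
Hunk 2: at line 9 remove [axd,muka,hih] add [jpju,lxm] -> 13 lines: unab pjz rkcy kspps rpq ufubj bqq nubn thtj jpju lxm kvdc eew
Hunk 3: at line 11 remove [kvdc] add [haqq,hqc,ijreb] -> 15 lines: unab pjz rkcy kspps rpq ufubj bqq nubn thtj jpju lxm haqq hqc ijreb eew
Hunk 4: at line 2 remove [kspps,rpq,ufubj] add [uccf,zwi] -> 14 lines: unab pjz rkcy uccf zwi bqq nubn thtj jpju lxm haqq hqc ijreb eew
Final line count: 14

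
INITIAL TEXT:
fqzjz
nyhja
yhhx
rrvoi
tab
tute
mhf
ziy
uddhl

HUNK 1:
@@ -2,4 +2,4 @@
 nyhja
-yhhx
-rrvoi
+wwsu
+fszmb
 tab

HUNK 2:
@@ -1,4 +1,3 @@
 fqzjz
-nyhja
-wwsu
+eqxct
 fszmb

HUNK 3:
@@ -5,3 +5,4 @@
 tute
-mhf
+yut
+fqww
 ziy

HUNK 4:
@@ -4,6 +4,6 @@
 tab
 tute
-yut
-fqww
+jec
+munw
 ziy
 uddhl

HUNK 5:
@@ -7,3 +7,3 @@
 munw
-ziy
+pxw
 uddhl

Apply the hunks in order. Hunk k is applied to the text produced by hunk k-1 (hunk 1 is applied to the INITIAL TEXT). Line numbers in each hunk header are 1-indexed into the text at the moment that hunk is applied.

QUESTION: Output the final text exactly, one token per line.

Answer: fqzjz
eqxct
fszmb
tab
tute
jec
munw
pxw
uddhl

Derivation:
Hunk 1: at line 2 remove [yhhx,rrvoi] add [wwsu,fszmb] -> 9 lines: fqzjz nyhja wwsu fszmb tab tute mhf ziy uddhl
Hunk 2: at line 1 remove [nyhja,wwsu] add [eqxct] -> 8 lines: fqzjz eqxct fszmb tab tute mhf ziy uddhl
Hunk 3: at line 5 remove [mhf] add [yut,fqww] -> 9 lines: fqzjz eqxct fszmb tab tute yut fqww ziy uddhl
Hunk 4: at line 4 remove [yut,fqww] add [jec,munw] -> 9 lines: fqzjz eqxct fszmb tab tute jec munw ziy uddhl
Hunk 5: at line 7 remove [ziy] add [pxw] -> 9 lines: fqzjz eqxct fszmb tab tute jec munw pxw uddhl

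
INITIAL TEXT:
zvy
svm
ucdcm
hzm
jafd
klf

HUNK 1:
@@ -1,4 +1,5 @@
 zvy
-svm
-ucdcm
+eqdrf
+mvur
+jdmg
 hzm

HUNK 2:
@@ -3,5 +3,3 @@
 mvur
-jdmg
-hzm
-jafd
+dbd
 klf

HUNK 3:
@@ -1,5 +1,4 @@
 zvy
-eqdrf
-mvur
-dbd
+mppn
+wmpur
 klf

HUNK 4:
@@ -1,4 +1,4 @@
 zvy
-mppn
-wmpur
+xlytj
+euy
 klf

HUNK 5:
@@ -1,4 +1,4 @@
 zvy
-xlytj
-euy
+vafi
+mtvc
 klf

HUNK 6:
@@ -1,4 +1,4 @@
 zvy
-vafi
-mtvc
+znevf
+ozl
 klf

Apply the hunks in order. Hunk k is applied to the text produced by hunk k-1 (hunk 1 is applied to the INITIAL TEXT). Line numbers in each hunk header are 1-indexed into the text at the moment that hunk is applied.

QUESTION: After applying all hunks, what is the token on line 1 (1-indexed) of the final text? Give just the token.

Hunk 1: at line 1 remove [svm,ucdcm] add [eqdrf,mvur,jdmg] -> 7 lines: zvy eqdrf mvur jdmg hzm jafd klf
Hunk 2: at line 3 remove [jdmg,hzm,jafd] add [dbd] -> 5 lines: zvy eqdrf mvur dbd klf
Hunk 3: at line 1 remove [eqdrf,mvur,dbd] add [mppn,wmpur] -> 4 lines: zvy mppn wmpur klf
Hunk 4: at line 1 remove [mppn,wmpur] add [xlytj,euy] -> 4 lines: zvy xlytj euy klf
Hunk 5: at line 1 remove [xlytj,euy] add [vafi,mtvc] -> 4 lines: zvy vafi mtvc klf
Hunk 6: at line 1 remove [vafi,mtvc] add [znevf,ozl] -> 4 lines: zvy znevf ozl klf
Final line 1: zvy

Answer: zvy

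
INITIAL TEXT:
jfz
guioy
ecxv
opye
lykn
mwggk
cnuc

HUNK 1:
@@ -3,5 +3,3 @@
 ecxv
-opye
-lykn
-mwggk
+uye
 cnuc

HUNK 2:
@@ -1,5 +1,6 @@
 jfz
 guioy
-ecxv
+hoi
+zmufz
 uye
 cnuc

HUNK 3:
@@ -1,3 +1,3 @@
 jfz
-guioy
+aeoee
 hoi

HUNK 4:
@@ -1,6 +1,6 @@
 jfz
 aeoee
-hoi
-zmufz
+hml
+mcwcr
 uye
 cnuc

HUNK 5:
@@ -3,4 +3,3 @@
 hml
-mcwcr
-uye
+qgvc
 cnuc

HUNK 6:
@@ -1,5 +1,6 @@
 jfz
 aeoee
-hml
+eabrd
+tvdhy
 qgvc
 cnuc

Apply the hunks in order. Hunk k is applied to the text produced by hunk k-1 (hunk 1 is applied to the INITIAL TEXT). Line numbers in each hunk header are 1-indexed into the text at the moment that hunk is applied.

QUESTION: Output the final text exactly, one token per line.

Answer: jfz
aeoee
eabrd
tvdhy
qgvc
cnuc

Derivation:
Hunk 1: at line 3 remove [opye,lykn,mwggk] add [uye] -> 5 lines: jfz guioy ecxv uye cnuc
Hunk 2: at line 1 remove [ecxv] add [hoi,zmufz] -> 6 lines: jfz guioy hoi zmufz uye cnuc
Hunk 3: at line 1 remove [guioy] add [aeoee] -> 6 lines: jfz aeoee hoi zmufz uye cnuc
Hunk 4: at line 1 remove [hoi,zmufz] add [hml,mcwcr] -> 6 lines: jfz aeoee hml mcwcr uye cnuc
Hunk 5: at line 3 remove [mcwcr,uye] add [qgvc] -> 5 lines: jfz aeoee hml qgvc cnuc
Hunk 6: at line 1 remove [hml] add [eabrd,tvdhy] -> 6 lines: jfz aeoee eabrd tvdhy qgvc cnuc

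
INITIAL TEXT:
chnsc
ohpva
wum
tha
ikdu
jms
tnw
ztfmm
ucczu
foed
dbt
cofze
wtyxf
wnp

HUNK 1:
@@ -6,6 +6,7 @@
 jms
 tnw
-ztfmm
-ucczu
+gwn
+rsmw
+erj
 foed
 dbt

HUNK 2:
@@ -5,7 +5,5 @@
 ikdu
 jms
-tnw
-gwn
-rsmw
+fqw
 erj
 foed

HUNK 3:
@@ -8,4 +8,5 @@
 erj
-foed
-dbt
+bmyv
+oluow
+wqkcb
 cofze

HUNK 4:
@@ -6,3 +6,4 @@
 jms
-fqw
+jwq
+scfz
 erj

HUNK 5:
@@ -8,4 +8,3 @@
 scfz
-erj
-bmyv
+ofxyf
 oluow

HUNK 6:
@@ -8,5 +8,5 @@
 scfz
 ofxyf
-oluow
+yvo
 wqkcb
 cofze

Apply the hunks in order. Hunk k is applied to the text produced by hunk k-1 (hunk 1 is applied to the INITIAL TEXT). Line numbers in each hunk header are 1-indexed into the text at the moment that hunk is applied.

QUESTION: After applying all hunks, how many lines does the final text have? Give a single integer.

Hunk 1: at line 6 remove [ztfmm,ucczu] add [gwn,rsmw,erj] -> 15 lines: chnsc ohpva wum tha ikdu jms tnw gwn rsmw erj foed dbt cofze wtyxf wnp
Hunk 2: at line 5 remove [tnw,gwn,rsmw] add [fqw] -> 13 lines: chnsc ohpva wum tha ikdu jms fqw erj foed dbt cofze wtyxf wnp
Hunk 3: at line 8 remove [foed,dbt] add [bmyv,oluow,wqkcb] -> 14 lines: chnsc ohpva wum tha ikdu jms fqw erj bmyv oluow wqkcb cofze wtyxf wnp
Hunk 4: at line 6 remove [fqw] add [jwq,scfz] -> 15 lines: chnsc ohpva wum tha ikdu jms jwq scfz erj bmyv oluow wqkcb cofze wtyxf wnp
Hunk 5: at line 8 remove [erj,bmyv] add [ofxyf] -> 14 lines: chnsc ohpva wum tha ikdu jms jwq scfz ofxyf oluow wqkcb cofze wtyxf wnp
Hunk 6: at line 8 remove [oluow] add [yvo] -> 14 lines: chnsc ohpva wum tha ikdu jms jwq scfz ofxyf yvo wqkcb cofze wtyxf wnp
Final line count: 14

Answer: 14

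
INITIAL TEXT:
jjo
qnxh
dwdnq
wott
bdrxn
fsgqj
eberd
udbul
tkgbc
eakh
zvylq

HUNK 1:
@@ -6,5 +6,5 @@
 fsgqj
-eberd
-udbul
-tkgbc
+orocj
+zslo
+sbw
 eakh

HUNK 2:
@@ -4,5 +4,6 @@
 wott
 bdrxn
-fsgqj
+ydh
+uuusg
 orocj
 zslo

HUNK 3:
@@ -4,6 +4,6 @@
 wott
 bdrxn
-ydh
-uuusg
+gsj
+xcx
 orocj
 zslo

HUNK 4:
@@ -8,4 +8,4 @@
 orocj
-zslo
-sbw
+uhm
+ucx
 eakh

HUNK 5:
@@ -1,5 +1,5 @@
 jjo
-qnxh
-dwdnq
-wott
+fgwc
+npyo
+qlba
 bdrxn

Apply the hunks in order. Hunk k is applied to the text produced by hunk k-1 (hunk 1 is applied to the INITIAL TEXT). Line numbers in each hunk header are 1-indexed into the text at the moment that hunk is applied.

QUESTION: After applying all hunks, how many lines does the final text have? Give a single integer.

Hunk 1: at line 6 remove [eberd,udbul,tkgbc] add [orocj,zslo,sbw] -> 11 lines: jjo qnxh dwdnq wott bdrxn fsgqj orocj zslo sbw eakh zvylq
Hunk 2: at line 4 remove [fsgqj] add [ydh,uuusg] -> 12 lines: jjo qnxh dwdnq wott bdrxn ydh uuusg orocj zslo sbw eakh zvylq
Hunk 3: at line 4 remove [ydh,uuusg] add [gsj,xcx] -> 12 lines: jjo qnxh dwdnq wott bdrxn gsj xcx orocj zslo sbw eakh zvylq
Hunk 4: at line 8 remove [zslo,sbw] add [uhm,ucx] -> 12 lines: jjo qnxh dwdnq wott bdrxn gsj xcx orocj uhm ucx eakh zvylq
Hunk 5: at line 1 remove [qnxh,dwdnq,wott] add [fgwc,npyo,qlba] -> 12 lines: jjo fgwc npyo qlba bdrxn gsj xcx orocj uhm ucx eakh zvylq
Final line count: 12

Answer: 12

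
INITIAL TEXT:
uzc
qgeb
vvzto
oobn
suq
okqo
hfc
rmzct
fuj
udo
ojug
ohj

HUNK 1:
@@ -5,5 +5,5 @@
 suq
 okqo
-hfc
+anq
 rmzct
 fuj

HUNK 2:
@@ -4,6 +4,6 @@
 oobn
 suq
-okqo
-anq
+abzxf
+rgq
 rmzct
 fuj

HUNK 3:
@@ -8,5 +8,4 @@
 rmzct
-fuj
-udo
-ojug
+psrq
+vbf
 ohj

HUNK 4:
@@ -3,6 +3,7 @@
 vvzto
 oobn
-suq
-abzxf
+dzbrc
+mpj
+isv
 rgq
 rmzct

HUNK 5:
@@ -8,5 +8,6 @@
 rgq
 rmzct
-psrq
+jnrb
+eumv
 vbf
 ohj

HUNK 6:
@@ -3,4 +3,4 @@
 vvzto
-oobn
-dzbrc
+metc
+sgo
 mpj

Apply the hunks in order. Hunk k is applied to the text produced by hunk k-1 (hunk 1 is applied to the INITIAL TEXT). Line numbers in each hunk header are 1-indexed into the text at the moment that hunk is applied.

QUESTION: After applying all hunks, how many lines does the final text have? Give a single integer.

Hunk 1: at line 5 remove [hfc] add [anq] -> 12 lines: uzc qgeb vvzto oobn suq okqo anq rmzct fuj udo ojug ohj
Hunk 2: at line 4 remove [okqo,anq] add [abzxf,rgq] -> 12 lines: uzc qgeb vvzto oobn suq abzxf rgq rmzct fuj udo ojug ohj
Hunk 3: at line 8 remove [fuj,udo,ojug] add [psrq,vbf] -> 11 lines: uzc qgeb vvzto oobn suq abzxf rgq rmzct psrq vbf ohj
Hunk 4: at line 3 remove [suq,abzxf] add [dzbrc,mpj,isv] -> 12 lines: uzc qgeb vvzto oobn dzbrc mpj isv rgq rmzct psrq vbf ohj
Hunk 5: at line 8 remove [psrq] add [jnrb,eumv] -> 13 lines: uzc qgeb vvzto oobn dzbrc mpj isv rgq rmzct jnrb eumv vbf ohj
Hunk 6: at line 3 remove [oobn,dzbrc] add [metc,sgo] -> 13 lines: uzc qgeb vvzto metc sgo mpj isv rgq rmzct jnrb eumv vbf ohj
Final line count: 13

Answer: 13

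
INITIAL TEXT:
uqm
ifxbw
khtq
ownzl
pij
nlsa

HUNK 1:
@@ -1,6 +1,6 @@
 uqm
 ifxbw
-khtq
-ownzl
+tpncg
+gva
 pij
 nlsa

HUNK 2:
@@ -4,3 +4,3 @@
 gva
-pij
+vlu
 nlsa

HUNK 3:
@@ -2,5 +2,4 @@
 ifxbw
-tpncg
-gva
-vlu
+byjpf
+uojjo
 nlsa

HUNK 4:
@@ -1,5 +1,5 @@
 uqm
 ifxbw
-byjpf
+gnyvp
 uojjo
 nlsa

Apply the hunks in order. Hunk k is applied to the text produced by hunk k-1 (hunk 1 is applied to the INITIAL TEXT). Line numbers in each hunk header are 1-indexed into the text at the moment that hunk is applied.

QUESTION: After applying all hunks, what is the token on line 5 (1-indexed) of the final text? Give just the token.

Answer: nlsa

Derivation:
Hunk 1: at line 1 remove [khtq,ownzl] add [tpncg,gva] -> 6 lines: uqm ifxbw tpncg gva pij nlsa
Hunk 2: at line 4 remove [pij] add [vlu] -> 6 lines: uqm ifxbw tpncg gva vlu nlsa
Hunk 3: at line 2 remove [tpncg,gva,vlu] add [byjpf,uojjo] -> 5 lines: uqm ifxbw byjpf uojjo nlsa
Hunk 4: at line 1 remove [byjpf] add [gnyvp] -> 5 lines: uqm ifxbw gnyvp uojjo nlsa
Final line 5: nlsa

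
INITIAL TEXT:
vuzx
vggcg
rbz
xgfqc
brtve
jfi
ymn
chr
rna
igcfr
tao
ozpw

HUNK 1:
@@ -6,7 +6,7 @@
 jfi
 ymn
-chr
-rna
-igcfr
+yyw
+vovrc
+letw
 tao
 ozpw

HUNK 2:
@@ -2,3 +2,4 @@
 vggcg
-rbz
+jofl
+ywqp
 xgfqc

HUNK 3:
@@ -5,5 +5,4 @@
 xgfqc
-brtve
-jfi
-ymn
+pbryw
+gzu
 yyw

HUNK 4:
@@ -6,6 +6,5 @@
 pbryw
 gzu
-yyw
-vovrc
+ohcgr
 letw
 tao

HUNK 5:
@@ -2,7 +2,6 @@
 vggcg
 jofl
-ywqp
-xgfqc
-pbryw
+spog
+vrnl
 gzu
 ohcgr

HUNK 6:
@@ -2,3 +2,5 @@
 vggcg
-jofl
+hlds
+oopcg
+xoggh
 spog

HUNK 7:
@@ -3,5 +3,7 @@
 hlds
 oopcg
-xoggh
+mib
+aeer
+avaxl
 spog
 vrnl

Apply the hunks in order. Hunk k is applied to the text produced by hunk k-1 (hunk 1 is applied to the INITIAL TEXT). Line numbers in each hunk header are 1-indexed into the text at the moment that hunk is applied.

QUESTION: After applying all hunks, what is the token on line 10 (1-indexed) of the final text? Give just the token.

Answer: gzu

Derivation:
Hunk 1: at line 6 remove [chr,rna,igcfr] add [yyw,vovrc,letw] -> 12 lines: vuzx vggcg rbz xgfqc brtve jfi ymn yyw vovrc letw tao ozpw
Hunk 2: at line 2 remove [rbz] add [jofl,ywqp] -> 13 lines: vuzx vggcg jofl ywqp xgfqc brtve jfi ymn yyw vovrc letw tao ozpw
Hunk 3: at line 5 remove [brtve,jfi,ymn] add [pbryw,gzu] -> 12 lines: vuzx vggcg jofl ywqp xgfqc pbryw gzu yyw vovrc letw tao ozpw
Hunk 4: at line 6 remove [yyw,vovrc] add [ohcgr] -> 11 lines: vuzx vggcg jofl ywqp xgfqc pbryw gzu ohcgr letw tao ozpw
Hunk 5: at line 2 remove [ywqp,xgfqc,pbryw] add [spog,vrnl] -> 10 lines: vuzx vggcg jofl spog vrnl gzu ohcgr letw tao ozpw
Hunk 6: at line 2 remove [jofl] add [hlds,oopcg,xoggh] -> 12 lines: vuzx vggcg hlds oopcg xoggh spog vrnl gzu ohcgr letw tao ozpw
Hunk 7: at line 3 remove [xoggh] add [mib,aeer,avaxl] -> 14 lines: vuzx vggcg hlds oopcg mib aeer avaxl spog vrnl gzu ohcgr letw tao ozpw
Final line 10: gzu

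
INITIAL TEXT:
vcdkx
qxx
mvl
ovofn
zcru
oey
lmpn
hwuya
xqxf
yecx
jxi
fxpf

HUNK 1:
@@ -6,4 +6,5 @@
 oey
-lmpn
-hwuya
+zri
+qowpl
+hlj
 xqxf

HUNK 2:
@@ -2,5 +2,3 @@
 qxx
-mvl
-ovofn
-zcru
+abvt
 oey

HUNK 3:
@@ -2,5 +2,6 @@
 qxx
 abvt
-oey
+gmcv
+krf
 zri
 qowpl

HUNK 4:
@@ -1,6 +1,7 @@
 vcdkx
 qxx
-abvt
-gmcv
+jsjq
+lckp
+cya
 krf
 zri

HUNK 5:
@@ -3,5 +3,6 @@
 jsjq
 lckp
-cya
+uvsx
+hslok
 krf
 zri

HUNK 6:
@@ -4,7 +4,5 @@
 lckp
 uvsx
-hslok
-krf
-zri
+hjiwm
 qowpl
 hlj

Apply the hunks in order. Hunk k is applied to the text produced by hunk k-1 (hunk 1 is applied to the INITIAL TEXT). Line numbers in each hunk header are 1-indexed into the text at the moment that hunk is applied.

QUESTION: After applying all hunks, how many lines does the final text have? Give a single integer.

Answer: 12

Derivation:
Hunk 1: at line 6 remove [lmpn,hwuya] add [zri,qowpl,hlj] -> 13 lines: vcdkx qxx mvl ovofn zcru oey zri qowpl hlj xqxf yecx jxi fxpf
Hunk 2: at line 2 remove [mvl,ovofn,zcru] add [abvt] -> 11 lines: vcdkx qxx abvt oey zri qowpl hlj xqxf yecx jxi fxpf
Hunk 3: at line 2 remove [oey] add [gmcv,krf] -> 12 lines: vcdkx qxx abvt gmcv krf zri qowpl hlj xqxf yecx jxi fxpf
Hunk 4: at line 1 remove [abvt,gmcv] add [jsjq,lckp,cya] -> 13 lines: vcdkx qxx jsjq lckp cya krf zri qowpl hlj xqxf yecx jxi fxpf
Hunk 5: at line 3 remove [cya] add [uvsx,hslok] -> 14 lines: vcdkx qxx jsjq lckp uvsx hslok krf zri qowpl hlj xqxf yecx jxi fxpf
Hunk 6: at line 4 remove [hslok,krf,zri] add [hjiwm] -> 12 lines: vcdkx qxx jsjq lckp uvsx hjiwm qowpl hlj xqxf yecx jxi fxpf
Final line count: 12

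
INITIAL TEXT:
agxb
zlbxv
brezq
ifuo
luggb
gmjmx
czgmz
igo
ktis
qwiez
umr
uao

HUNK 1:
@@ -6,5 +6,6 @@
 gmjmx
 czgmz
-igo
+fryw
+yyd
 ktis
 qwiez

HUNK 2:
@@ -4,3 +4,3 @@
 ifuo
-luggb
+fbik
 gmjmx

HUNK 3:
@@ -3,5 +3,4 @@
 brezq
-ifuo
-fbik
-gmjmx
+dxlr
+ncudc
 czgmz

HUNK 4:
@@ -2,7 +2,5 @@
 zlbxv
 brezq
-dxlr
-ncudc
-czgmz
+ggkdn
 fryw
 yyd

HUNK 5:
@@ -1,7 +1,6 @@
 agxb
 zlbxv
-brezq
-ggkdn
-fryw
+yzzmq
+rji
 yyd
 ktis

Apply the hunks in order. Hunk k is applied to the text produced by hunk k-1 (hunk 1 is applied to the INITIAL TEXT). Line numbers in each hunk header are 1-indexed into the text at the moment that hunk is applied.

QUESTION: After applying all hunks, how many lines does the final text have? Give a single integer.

Answer: 9

Derivation:
Hunk 1: at line 6 remove [igo] add [fryw,yyd] -> 13 lines: agxb zlbxv brezq ifuo luggb gmjmx czgmz fryw yyd ktis qwiez umr uao
Hunk 2: at line 4 remove [luggb] add [fbik] -> 13 lines: agxb zlbxv brezq ifuo fbik gmjmx czgmz fryw yyd ktis qwiez umr uao
Hunk 3: at line 3 remove [ifuo,fbik,gmjmx] add [dxlr,ncudc] -> 12 lines: agxb zlbxv brezq dxlr ncudc czgmz fryw yyd ktis qwiez umr uao
Hunk 4: at line 2 remove [dxlr,ncudc,czgmz] add [ggkdn] -> 10 lines: agxb zlbxv brezq ggkdn fryw yyd ktis qwiez umr uao
Hunk 5: at line 1 remove [brezq,ggkdn,fryw] add [yzzmq,rji] -> 9 lines: agxb zlbxv yzzmq rji yyd ktis qwiez umr uao
Final line count: 9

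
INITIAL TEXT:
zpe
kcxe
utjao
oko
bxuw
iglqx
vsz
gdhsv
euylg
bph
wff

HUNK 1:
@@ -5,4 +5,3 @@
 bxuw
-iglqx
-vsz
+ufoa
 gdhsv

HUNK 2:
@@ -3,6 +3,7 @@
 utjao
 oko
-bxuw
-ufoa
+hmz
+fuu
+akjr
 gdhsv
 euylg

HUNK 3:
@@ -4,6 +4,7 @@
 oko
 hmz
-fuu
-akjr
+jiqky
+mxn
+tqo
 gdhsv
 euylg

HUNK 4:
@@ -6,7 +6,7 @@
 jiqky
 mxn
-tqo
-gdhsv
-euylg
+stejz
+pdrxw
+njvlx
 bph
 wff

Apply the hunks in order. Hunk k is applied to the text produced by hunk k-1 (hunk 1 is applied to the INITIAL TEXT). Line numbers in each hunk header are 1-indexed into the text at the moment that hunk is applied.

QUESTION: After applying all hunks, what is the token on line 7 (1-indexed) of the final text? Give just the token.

Hunk 1: at line 5 remove [iglqx,vsz] add [ufoa] -> 10 lines: zpe kcxe utjao oko bxuw ufoa gdhsv euylg bph wff
Hunk 2: at line 3 remove [bxuw,ufoa] add [hmz,fuu,akjr] -> 11 lines: zpe kcxe utjao oko hmz fuu akjr gdhsv euylg bph wff
Hunk 3: at line 4 remove [fuu,akjr] add [jiqky,mxn,tqo] -> 12 lines: zpe kcxe utjao oko hmz jiqky mxn tqo gdhsv euylg bph wff
Hunk 4: at line 6 remove [tqo,gdhsv,euylg] add [stejz,pdrxw,njvlx] -> 12 lines: zpe kcxe utjao oko hmz jiqky mxn stejz pdrxw njvlx bph wff
Final line 7: mxn

Answer: mxn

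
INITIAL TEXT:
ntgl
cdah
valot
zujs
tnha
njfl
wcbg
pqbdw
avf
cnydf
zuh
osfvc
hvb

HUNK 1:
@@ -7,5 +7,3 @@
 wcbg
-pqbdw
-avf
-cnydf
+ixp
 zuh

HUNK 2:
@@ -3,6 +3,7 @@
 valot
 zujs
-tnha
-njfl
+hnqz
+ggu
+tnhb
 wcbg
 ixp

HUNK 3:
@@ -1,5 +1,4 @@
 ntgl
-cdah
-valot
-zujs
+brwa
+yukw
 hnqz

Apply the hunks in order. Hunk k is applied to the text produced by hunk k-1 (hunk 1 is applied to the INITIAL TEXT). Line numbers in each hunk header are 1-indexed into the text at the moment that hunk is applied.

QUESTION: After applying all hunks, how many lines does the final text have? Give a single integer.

Hunk 1: at line 7 remove [pqbdw,avf,cnydf] add [ixp] -> 11 lines: ntgl cdah valot zujs tnha njfl wcbg ixp zuh osfvc hvb
Hunk 2: at line 3 remove [tnha,njfl] add [hnqz,ggu,tnhb] -> 12 lines: ntgl cdah valot zujs hnqz ggu tnhb wcbg ixp zuh osfvc hvb
Hunk 3: at line 1 remove [cdah,valot,zujs] add [brwa,yukw] -> 11 lines: ntgl brwa yukw hnqz ggu tnhb wcbg ixp zuh osfvc hvb
Final line count: 11

Answer: 11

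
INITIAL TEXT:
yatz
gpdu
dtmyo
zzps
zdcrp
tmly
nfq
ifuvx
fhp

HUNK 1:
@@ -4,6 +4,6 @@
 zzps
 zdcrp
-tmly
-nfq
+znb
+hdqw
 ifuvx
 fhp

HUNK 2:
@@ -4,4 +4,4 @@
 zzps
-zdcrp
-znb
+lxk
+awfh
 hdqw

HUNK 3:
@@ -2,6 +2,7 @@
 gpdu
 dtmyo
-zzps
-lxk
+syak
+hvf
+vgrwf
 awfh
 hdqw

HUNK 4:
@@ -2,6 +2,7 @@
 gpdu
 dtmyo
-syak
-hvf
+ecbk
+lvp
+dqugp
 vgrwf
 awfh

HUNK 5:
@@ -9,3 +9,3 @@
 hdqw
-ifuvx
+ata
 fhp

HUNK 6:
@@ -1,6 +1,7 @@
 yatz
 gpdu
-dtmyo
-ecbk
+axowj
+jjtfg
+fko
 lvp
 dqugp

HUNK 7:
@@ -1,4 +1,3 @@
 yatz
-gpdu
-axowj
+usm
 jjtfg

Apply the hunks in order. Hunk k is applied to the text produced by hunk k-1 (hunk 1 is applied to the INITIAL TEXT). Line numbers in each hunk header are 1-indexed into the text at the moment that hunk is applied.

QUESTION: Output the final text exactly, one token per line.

Answer: yatz
usm
jjtfg
fko
lvp
dqugp
vgrwf
awfh
hdqw
ata
fhp

Derivation:
Hunk 1: at line 4 remove [tmly,nfq] add [znb,hdqw] -> 9 lines: yatz gpdu dtmyo zzps zdcrp znb hdqw ifuvx fhp
Hunk 2: at line 4 remove [zdcrp,znb] add [lxk,awfh] -> 9 lines: yatz gpdu dtmyo zzps lxk awfh hdqw ifuvx fhp
Hunk 3: at line 2 remove [zzps,lxk] add [syak,hvf,vgrwf] -> 10 lines: yatz gpdu dtmyo syak hvf vgrwf awfh hdqw ifuvx fhp
Hunk 4: at line 2 remove [syak,hvf] add [ecbk,lvp,dqugp] -> 11 lines: yatz gpdu dtmyo ecbk lvp dqugp vgrwf awfh hdqw ifuvx fhp
Hunk 5: at line 9 remove [ifuvx] add [ata] -> 11 lines: yatz gpdu dtmyo ecbk lvp dqugp vgrwf awfh hdqw ata fhp
Hunk 6: at line 1 remove [dtmyo,ecbk] add [axowj,jjtfg,fko] -> 12 lines: yatz gpdu axowj jjtfg fko lvp dqugp vgrwf awfh hdqw ata fhp
Hunk 7: at line 1 remove [gpdu,axowj] add [usm] -> 11 lines: yatz usm jjtfg fko lvp dqugp vgrwf awfh hdqw ata fhp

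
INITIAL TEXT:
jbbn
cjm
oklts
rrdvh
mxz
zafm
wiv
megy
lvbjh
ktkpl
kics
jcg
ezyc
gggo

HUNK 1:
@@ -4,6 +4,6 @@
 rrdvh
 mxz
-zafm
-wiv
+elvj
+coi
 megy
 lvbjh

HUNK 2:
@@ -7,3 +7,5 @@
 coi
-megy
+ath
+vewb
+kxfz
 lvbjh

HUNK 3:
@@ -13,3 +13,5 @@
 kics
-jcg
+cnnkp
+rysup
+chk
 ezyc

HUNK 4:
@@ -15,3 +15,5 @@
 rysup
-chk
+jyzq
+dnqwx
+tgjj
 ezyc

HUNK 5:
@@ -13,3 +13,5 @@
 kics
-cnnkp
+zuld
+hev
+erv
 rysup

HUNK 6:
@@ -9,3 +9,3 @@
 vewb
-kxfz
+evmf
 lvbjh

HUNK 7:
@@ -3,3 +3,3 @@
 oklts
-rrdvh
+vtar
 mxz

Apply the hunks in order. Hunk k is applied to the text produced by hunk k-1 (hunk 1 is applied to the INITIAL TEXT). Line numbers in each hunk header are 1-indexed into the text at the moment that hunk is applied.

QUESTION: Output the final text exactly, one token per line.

Answer: jbbn
cjm
oklts
vtar
mxz
elvj
coi
ath
vewb
evmf
lvbjh
ktkpl
kics
zuld
hev
erv
rysup
jyzq
dnqwx
tgjj
ezyc
gggo

Derivation:
Hunk 1: at line 4 remove [zafm,wiv] add [elvj,coi] -> 14 lines: jbbn cjm oklts rrdvh mxz elvj coi megy lvbjh ktkpl kics jcg ezyc gggo
Hunk 2: at line 7 remove [megy] add [ath,vewb,kxfz] -> 16 lines: jbbn cjm oklts rrdvh mxz elvj coi ath vewb kxfz lvbjh ktkpl kics jcg ezyc gggo
Hunk 3: at line 13 remove [jcg] add [cnnkp,rysup,chk] -> 18 lines: jbbn cjm oklts rrdvh mxz elvj coi ath vewb kxfz lvbjh ktkpl kics cnnkp rysup chk ezyc gggo
Hunk 4: at line 15 remove [chk] add [jyzq,dnqwx,tgjj] -> 20 lines: jbbn cjm oklts rrdvh mxz elvj coi ath vewb kxfz lvbjh ktkpl kics cnnkp rysup jyzq dnqwx tgjj ezyc gggo
Hunk 5: at line 13 remove [cnnkp] add [zuld,hev,erv] -> 22 lines: jbbn cjm oklts rrdvh mxz elvj coi ath vewb kxfz lvbjh ktkpl kics zuld hev erv rysup jyzq dnqwx tgjj ezyc gggo
Hunk 6: at line 9 remove [kxfz] add [evmf] -> 22 lines: jbbn cjm oklts rrdvh mxz elvj coi ath vewb evmf lvbjh ktkpl kics zuld hev erv rysup jyzq dnqwx tgjj ezyc gggo
Hunk 7: at line 3 remove [rrdvh] add [vtar] -> 22 lines: jbbn cjm oklts vtar mxz elvj coi ath vewb evmf lvbjh ktkpl kics zuld hev erv rysup jyzq dnqwx tgjj ezyc gggo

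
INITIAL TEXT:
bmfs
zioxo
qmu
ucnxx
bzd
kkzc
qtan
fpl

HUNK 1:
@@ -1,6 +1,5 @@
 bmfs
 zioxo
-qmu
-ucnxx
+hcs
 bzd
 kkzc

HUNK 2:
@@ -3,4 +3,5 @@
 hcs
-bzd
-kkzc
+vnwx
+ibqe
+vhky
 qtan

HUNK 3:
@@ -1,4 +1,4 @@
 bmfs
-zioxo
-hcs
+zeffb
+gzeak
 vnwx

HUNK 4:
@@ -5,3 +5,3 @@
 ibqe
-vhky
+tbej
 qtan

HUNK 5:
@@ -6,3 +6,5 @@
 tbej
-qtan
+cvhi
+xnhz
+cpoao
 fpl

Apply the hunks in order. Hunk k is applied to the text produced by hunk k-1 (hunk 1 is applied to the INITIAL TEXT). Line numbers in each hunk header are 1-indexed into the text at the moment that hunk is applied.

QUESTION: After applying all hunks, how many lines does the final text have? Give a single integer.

Hunk 1: at line 1 remove [qmu,ucnxx] add [hcs] -> 7 lines: bmfs zioxo hcs bzd kkzc qtan fpl
Hunk 2: at line 3 remove [bzd,kkzc] add [vnwx,ibqe,vhky] -> 8 lines: bmfs zioxo hcs vnwx ibqe vhky qtan fpl
Hunk 3: at line 1 remove [zioxo,hcs] add [zeffb,gzeak] -> 8 lines: bmfs zeffb gzeak vnwx ibqe vhky qtan fpl
Hunk 4: at line 5 remove [vhky] add [tbej] -> 8 lines: bmfs zeffb gzeak vnwx ibqe tbej qtan fpl
Hunk 5: at line 6 remove [qtan] add [cvhi,xnhz,cpoao] -> 10 lines: bmfs zeffb gzeak vnwx ibqe tbej cvhi xnhz cpoao fpl
Final line count: 10

Answer: 10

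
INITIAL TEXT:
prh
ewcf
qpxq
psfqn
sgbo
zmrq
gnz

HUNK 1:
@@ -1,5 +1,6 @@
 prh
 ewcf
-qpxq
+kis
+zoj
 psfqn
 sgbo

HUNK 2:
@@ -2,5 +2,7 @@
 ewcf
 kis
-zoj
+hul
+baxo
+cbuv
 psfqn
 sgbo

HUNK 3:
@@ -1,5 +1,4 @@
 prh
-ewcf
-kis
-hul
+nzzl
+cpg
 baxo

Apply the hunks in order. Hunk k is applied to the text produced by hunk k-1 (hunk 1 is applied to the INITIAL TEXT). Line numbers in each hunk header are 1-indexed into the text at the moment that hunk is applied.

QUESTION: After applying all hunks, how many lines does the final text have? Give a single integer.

Answer: 9

Derivation:
Hunk 1: at line 1 remove [qpxq] add [kis,zoj] -> 8 lines: prh ewcf kis zoj psfqn sgbo zmrq gnz
Hunk 2: at line 2 remove [zoj] add [hul,baxo,cbuv] -> 10 lines: prh ewcf kis hul baxo cbuv psfqn sgbo zmrq gnz
Hunk 3: at line 1 remove [ewcf,kis,hul] add [nzzl,cpg] -> 9 lines: prh nzzl cpg baxo cbuv psfqn sgbo zmrq gnz
Final line count: 9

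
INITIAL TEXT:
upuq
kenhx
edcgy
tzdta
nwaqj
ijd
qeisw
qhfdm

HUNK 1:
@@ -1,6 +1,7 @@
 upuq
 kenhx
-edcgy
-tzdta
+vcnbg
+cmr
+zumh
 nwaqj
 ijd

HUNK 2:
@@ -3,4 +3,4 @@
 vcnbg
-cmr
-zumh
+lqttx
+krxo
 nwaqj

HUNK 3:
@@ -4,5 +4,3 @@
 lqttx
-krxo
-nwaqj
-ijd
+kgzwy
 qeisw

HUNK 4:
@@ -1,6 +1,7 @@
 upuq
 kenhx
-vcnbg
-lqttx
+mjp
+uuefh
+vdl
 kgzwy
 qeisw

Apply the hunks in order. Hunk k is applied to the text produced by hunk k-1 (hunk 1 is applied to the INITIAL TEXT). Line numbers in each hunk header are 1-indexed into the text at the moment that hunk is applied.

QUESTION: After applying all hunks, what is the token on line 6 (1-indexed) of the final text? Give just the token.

Answer: kgzwy

Derivation:
Hunk 1: at line 1 remove [edcgy,tzdta] add [vcnbg,cmr,zumh] -> 9 lines: upuq kenhx vcnbg cmr zumh nwaqj ijd qeisw qhfdm
Hunk 2: at line 3 remove [cmr,zumh] add [lqttx,krxo] -> 9 lines: upuq kenhx vcnbg lqttx krxo nwaqj ijd qeisw qhfdm
Hunk 3: at line 4 remove [krxo,nwaqj,ijd] add [kgzwy] -> 7 lines: upuq kenhx vcnbg lqttx kgzwy qeisw qhfdm
Hunk 4: at line 1 remove [vcnbg,lqttx] add [mjp,uuefh,vdl] -> 8 lines: upuq kenhx mjp uuefh vdl kgzwy qeisw qhfdm
Final line 6: kgzwy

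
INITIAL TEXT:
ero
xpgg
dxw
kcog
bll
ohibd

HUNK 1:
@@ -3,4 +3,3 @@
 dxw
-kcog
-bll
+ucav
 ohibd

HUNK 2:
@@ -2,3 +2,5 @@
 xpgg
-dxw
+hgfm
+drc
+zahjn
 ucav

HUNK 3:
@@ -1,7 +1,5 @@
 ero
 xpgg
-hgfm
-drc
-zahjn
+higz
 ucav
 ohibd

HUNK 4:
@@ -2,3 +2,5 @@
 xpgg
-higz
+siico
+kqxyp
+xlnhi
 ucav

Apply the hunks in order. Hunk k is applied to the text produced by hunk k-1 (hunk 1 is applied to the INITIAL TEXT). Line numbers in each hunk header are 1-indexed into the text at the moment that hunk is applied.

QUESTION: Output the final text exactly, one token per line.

Answer: ero
xpgg
siico
kqxyp
xlnhi
ucav
ohibd

Derivation:
Hunk 1: at line 3 remove [kcog,bll] add [ucav] -> 5 lines: ero xpgg dxw ucav ohibd
Hunk 2: at line 2 remove [dxw] add [hgfm,drc,zahjn] -> 7 lines: ero xpgg hgfm drc zahjn ucav ohibd
Hunk 3: at line 1 remove [hgfm,drc,zahjn] add [higz] -> 5 lines: ero xpgg higz ucav ohibd
Hunk 4: at line 2 remove [higz] add [siico,kqxyp,xlnhi] -> 7 lines: ero xpgg siico kqxyp xlnhi ucav ohibd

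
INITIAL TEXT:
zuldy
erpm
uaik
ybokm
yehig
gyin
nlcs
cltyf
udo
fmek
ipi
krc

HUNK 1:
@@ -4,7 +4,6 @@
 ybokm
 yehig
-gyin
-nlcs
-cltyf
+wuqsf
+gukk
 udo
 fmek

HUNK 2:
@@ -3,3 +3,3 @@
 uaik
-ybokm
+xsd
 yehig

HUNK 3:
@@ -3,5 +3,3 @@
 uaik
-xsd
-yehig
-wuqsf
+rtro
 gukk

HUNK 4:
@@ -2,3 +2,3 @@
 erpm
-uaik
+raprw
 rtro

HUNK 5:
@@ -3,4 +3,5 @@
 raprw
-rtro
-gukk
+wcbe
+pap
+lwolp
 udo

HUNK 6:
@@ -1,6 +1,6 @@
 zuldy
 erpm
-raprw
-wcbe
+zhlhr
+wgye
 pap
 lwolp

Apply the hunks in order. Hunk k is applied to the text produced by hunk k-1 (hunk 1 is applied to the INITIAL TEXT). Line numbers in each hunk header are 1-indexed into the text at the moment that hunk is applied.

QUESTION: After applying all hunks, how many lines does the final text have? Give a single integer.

Answer: 10

Derivation:
Hunk 1: at line 4 remove [gyin,nlcs,cltyf] add [wuqsf,gukk] -> 11 lines: zuldy erpm uaik ybokm yehig wuqsf gukk udo fmek ipi krc
Hunk 2: at line 3 remove [ybokm] add [xsd] -> 11 lines: zuldy erpm uaik xsd yehig wuqsf gukk udo fmek ipi krc
Hunk 3: at line 3 remove [xsd,yehig,wuqsf] add [rtro] -> 9 lines: zuldy erpm uaik rtro gukk udo fmek ipi krc
Hunk 4: at line 2 remove [uaik] add [raprw] -> 9 lines: zuldy erpm raprw rtro gukk udo fmek ipi krc
Hunk 5: at line 3 remove [rtro,gukk] add [wcbe,pap,lwolp] -> 10 lines: zuldy erpm raprw wcbe pap lwolp udo fmek ipi krc
Hunk 6: at line 1 remove [raprw,wcbe] add [zhlhr,wgye] -> 10 lines: zuldy erpm zhlhr wgye pap lwolp udo fmek ipi krc
Final line count: 10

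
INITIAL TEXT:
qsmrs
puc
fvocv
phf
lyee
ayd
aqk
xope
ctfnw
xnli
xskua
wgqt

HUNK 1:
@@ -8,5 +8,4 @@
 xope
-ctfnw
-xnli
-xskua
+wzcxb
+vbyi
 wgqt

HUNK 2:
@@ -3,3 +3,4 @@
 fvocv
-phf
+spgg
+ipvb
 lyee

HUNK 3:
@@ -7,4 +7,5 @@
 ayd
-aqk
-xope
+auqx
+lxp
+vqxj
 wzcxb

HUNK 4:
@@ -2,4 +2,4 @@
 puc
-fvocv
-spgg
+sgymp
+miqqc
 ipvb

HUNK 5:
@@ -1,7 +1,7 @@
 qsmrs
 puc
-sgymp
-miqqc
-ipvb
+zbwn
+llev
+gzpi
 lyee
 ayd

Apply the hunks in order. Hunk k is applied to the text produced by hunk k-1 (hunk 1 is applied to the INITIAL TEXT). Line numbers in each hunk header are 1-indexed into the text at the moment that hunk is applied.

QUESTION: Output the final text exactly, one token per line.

Answer: qsmrs
puc
zbwn
llev
gzpi
lyee
ayd
auqx
lxp
vqxj
wzcxb
vbyi
wgqt

Derivation:
Hunk 1: at line 8 remove [ctfnw,xnli,xskua] add [wzcxb,vbyi] -> 11 lines: qsmrs puc fvocv phf lyee ayd aqk xope wzcxb vbyi wgqt
Hunk 2: at line 3 remove [phf] add [spgg,ipvb] -> 12 lines: qsmrs puc fvocv spgg ipvb lyee ayd aqk xope wzcxb vbyi wgqt
Hunk 3: at line 7 remove [aqk,xope] add [auqx,lxp,vqxj] -> 13 lines: qsmrs puc fvocv spgg ipvb lyee ayd auqx lxp vqxj wzcxb vbyi wgqt
Hunk 4: at line 2 remove [fvocv,spgg] add [sgymp,miqqc] -> 13 lines: qsmrs puc sgymp miqqc ipvb lyee ayd auqx lxp vqxj wzcxb vbyi wgqt
Hunk 5: at line 1 remove [sgymp,miqqc,ipvb] add [zbwn,llev,gzpi] -> 13 lines: qsmrs puc zbwn llev gzpi lyee ayd auqx lxp vqxj wzcxb vbyi wgqt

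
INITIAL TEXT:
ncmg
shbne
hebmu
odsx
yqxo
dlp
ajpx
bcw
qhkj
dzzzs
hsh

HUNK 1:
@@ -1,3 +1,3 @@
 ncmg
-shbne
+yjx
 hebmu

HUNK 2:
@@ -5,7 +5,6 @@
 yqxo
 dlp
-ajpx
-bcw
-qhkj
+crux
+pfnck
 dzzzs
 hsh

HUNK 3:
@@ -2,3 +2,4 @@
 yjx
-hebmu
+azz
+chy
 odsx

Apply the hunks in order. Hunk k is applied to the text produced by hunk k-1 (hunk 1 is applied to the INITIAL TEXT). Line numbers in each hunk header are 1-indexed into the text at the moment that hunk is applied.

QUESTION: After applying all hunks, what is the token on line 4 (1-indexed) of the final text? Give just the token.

Answer: chy

Derivation:
Hunk 1: at line 1 remove [shbne] add [yjx] -> 11 lines: ncmg yjx hebmu odsx yqxo dlp ajpx bcw qhkj dzzzs hsh
Hunk 2: at line 5 remove [ajpx,bcw,qhkj] add [crux,pfnck] -> 10 lines: ncmg yjx hebmu odsx yqxo dlp crux pfnck dzzzs hsh
Hunk 3: at line 2 remove [hebmu] add [azz,chy] -> 11 lines: ncmg yjx azz chy odsx yqxo dlp crux pfnck dzzzs hsh
Final line 4: chy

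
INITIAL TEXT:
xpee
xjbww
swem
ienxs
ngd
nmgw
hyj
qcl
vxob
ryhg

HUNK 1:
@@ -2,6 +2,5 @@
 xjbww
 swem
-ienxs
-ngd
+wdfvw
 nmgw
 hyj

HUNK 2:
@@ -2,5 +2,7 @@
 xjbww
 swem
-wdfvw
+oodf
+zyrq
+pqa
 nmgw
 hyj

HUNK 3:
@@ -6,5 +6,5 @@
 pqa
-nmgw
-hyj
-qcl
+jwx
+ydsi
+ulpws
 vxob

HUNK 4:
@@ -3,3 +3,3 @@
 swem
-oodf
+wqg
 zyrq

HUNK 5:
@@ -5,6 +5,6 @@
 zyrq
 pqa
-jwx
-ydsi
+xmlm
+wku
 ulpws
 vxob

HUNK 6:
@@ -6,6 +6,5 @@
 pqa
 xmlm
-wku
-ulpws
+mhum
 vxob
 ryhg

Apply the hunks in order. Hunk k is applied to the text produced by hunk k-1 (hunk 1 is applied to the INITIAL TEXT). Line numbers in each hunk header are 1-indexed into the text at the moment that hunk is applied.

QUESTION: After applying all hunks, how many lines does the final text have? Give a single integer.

Hunk 1: at line 2 remove [ienxs,ngd] add [wdfvw] -> 9 lines: xpee xjbww swem wdfvw nmgw hyj qcl vxob ryhg
Hunk 2: at line 2 remove [wdfvw] add [oodf,zyrq,pqa] -> 11 lines: xpee xjbww swem oodf zyrq pqa nmgw hyj qcl vxob ryhg
Hunk 3: at line 6 remove [nmgw,hyj,qcl] add [jwx,ydsi,ulpws] -> 11 lines: xpee xjbww swem oodf zyrq pqa jwx ydsi ulpws vxob ryhg
Hunk 4: at line 3 remove [oodf] add [wqg] -> 11 lines: xpee xjbww swem wqg zyrq pqa jwx ydsi ulpws vxob ryhg
Hunk 5: at line 5 remove [jwx,ydsi] add [xmlm,wku] -> 11 lines: xpee xjbww swem wqg zyrq pqa xmlm wku ulpws vxob ryhg
Hunk 6: at line 6 remove [wku,ulpws] add [mhum] -> 10 lines: xpee xjbww swem wqg zyrq pqa xmlm mhum vxob ryhg
Final line count: 10

Answer: 10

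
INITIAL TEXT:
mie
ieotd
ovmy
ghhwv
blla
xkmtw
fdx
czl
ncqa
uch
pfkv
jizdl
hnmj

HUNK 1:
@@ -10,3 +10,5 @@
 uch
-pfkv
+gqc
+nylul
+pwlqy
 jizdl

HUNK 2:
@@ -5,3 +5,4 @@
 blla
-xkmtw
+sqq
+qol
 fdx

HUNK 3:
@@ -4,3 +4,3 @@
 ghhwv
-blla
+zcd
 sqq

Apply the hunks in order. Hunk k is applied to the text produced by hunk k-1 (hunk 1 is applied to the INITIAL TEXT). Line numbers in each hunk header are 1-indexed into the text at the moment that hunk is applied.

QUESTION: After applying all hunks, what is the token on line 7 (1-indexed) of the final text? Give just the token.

Hunk 1: at line 10 remove [pfkv] add [gqc,nylul,pwlqy] -> 15 lines: mie ieotd ovmy ghhwv blla xkmtw fdx czl ncqa uch gqc nylul pwlqy jizdl hnmj
Hunk 2: at line 5 remove [xkmtw] add [sqq,qol] -> 16 lines: mie ieotd ovmy ghhwv blla sqq qol fdx czl ncqa uch gqc nylul pwlqy jizdl hnmj
Hunk 3: at line 4 remove [blla] add [zcd] -> 16 lines: mie ieotd ovmy ghhwv zcd sqq qol fdx czl ncqa uch gqc nylul pwlqy jizdl hnmj
Final line 7: qol

Answer: qol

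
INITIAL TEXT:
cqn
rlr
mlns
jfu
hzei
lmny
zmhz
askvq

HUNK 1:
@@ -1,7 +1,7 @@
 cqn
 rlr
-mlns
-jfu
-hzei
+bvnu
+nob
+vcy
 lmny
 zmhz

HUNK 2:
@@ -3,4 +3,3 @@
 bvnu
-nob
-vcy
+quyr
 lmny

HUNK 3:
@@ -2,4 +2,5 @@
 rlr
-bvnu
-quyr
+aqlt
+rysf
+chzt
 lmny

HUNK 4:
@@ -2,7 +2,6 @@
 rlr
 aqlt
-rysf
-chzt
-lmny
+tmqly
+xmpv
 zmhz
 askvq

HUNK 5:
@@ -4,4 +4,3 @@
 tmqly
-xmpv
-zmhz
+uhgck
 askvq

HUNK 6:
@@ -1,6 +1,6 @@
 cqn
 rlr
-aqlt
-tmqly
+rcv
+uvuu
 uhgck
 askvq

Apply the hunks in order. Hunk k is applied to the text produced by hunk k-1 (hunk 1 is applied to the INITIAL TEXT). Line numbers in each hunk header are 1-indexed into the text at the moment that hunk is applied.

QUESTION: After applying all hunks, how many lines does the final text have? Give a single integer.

Answer: 6

Derivation:
Hunk 1: at line 1 remove [mlns,jfu,hzei] add [bvnu,nob,vcy] -> 8 lines: cqn rlr bvnu nob vcy lmny zmhz askvq
Hunk 2: at line 3 remove [nob,vcy] add [quyr] -> 7 lines: cqn rlr bvnu quyr lmny zmhz askvq
Hunk 3: at line 2 remove [bvnu,quyr] add [aqlt,rysf,chzt] -> 8 lines: cqn rlr aqlt rysf chzt lmny zmhz askvq
Hunk 4: at line 2 remove [rysf,chzt,lmny] add [tmqly,xmpv] -> 7 lines: cqn rlr aqlt tmqly xmpv zmhz askvq
Hunk 5: at line 4 remove [xmpv,zmhz] add [uhgck] -> 6 lines: cqn rlr aqlt tmqly uhgck askvq
Hunk 6: at line 1 remove [aqlt,tmqly] add [rcv,uvuu] -> 6 lines: cqn rlr rcv uvuu uhgck askvq
Final line count: 6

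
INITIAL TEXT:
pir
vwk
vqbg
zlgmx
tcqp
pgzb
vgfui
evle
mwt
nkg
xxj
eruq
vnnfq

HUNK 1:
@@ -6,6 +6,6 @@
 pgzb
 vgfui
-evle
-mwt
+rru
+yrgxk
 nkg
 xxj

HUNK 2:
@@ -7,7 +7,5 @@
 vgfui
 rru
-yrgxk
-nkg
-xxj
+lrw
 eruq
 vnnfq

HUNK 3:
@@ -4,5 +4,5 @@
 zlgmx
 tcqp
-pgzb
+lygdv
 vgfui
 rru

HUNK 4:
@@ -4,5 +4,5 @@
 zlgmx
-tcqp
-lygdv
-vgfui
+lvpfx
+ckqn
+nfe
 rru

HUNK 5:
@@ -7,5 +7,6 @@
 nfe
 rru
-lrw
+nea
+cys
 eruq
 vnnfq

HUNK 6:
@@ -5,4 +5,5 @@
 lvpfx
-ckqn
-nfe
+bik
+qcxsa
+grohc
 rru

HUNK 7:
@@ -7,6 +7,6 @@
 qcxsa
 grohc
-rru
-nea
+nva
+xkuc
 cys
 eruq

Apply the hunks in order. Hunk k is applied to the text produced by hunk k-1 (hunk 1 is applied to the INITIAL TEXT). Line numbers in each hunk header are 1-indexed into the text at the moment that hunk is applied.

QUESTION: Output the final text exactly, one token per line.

Hunk 1: at line 6 remove [evle,mwt] add [rru,yrgxk] -> 13 lines: pir vwk vqbg zlgmx tcqp pgzb vgfui rru yrgxk nkg xxj eruq vnnfq
Hunk 2: at line 7 remove [yrgxk,nkg,xxj] add [lrw] -> 11 lines: pir vwk vqbg zlgmx tcqp pgzb vgfui rru lrw eruq vnnfq
Hunk 3: at line 4 remove [pgzb] add [lygdv] -> 11 lines: pir vwk vqbg zlgmx tcqp lygdv vgfui rru lrw eruq vnnfq
Hunk 4: at line 4 remove [tcqp,lygdv,vgfui] add [lvpfx,ckqn,nfe] -> 11 lines: pir vwk vqbg zlgmx lvpfx ckqn nfe rru lrw eruq vnnfq
Hunk 5: at line 7 remove [lrw] add [nea,cys] -> 12 lines: pir vwk vqbg zlgmx lvpfx ckqn nfe rru nea cys eruq vnnfq
Hunk 6: at line 5 remove [ckqn,nfe] add [bik,qcxsa,grohc] -> 13 lines: pir vwk vqbg zlgmx lvpfx bik qcxsa grohc rru nea cys eruq vnnfq
Hunk 7: at line 7 remove [rru,nea] add [nva,xkuc] -> 13 lines: pir vwk vqbg zlgmx lvpfx bik qcxsa grohc nva xkuc cys eruq vnnfq

Answer: pir
vwk
vqbg
zlgmx
lvpfx
bik
qcxsa
grohc
nva
xkuc
cys
eruq
vnnfq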